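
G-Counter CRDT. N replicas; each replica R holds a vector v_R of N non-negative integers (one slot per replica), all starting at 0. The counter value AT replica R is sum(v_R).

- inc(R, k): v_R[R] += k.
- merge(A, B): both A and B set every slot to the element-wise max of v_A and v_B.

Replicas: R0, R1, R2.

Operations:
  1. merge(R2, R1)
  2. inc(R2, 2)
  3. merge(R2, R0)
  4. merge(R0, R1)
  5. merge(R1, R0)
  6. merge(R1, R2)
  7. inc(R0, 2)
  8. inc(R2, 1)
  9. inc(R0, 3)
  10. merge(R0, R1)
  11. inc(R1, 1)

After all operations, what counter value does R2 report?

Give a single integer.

Op 1: merge R2<->R1 -> R2=(0,0,0) R1=(0,0,0)
Op 2: inc R2 by 2 -> R2=(0,0,2) value=2
Op 3: merge R2<->R0 -> R2=(0,0,2) R0=(0,0,2)
Op 4: merge R0<->R1 -> R0=(0,0,2) R1=(0,0,2)
Op 5: merge R1<->R0 -> R1=(0,0,2) R0=(0,0,2)
Op 6: merge R1<->R2 -> R1=(0,0,2) R2=(0,0,2)
Op 7: inc R0 by 2 -> R0=(2,0,2) value=4
Op 8: inc R2 by 1 -> R2=(0,0,3) value=3
Op 9: inc R0 by 3 -> R0=(5,0,2) value=7
Op 10: merge R0<->R1 -> R0=(5,0,2) R1=(5,0,2)
Op 11: inc R1 by 1 -> R1=(5,1,2) value=8

Answer: 3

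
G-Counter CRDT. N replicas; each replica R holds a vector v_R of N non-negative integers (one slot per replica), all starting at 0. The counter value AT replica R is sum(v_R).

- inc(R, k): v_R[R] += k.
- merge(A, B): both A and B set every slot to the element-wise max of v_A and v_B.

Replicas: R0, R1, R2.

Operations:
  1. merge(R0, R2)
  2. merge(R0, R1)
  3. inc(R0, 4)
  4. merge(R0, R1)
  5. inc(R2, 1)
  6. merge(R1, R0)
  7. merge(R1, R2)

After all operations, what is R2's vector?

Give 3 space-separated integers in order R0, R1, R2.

Answer: 4 0 1

Derivation:
Op 1: merge R0<->R2 -> R0=(0,0,0) R2=(0,0,0)
Op 2: merge R0<->R1 -> R0=(0,0,0) R1=(0,0,0)
Op 3: inc R0 by 4 -> R0=(4,0,0) value=4
Op 4: merge R0<->R1 -> R0=(4,0,0) R1=(4,0,0)
Op 5: inc R2 by 1 -> R2=(0,0,1) value=1
Op 6: merge R1<->R0 -> R1=(4,0,0) R0=(4,0,0)
Op 7: merge R1<->R2 -> R1=(4,0,1) R2=(4,0,1)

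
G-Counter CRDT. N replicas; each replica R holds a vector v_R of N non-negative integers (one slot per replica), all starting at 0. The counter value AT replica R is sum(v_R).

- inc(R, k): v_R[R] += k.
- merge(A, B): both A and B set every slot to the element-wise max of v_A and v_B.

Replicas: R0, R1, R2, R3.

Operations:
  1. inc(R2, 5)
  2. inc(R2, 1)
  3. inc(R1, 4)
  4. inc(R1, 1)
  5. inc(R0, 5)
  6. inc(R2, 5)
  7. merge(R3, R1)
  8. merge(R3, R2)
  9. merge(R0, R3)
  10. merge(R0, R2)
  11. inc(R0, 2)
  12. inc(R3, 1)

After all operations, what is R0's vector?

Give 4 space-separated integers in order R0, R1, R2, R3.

Op 1: inc R2 by 5 -> R2=(0,0,5,0) value=5
Op 2: inc R2 by 1 -> R2=(0,0,6,0) value=6
Op 3: inc R1 by 4 -> R1=(0,4,0,0) value=4
Op 4: inc R1 by 1 -> R1=(0,5,0,0) value=5
Op 5: inc R0 by 5 -> R0=(5,0,0,0) value=5
Op 6: inc R2 by 5 -> R2=(0,0,11,0) value=11
Op 7: merge R3<->R1 -> R3=(0,5,0,0) R1=(0,5,0,0)
Op 8: merge R3<->R2 -> R3=(0,5,11,0) R2=(0,5,11,0)
Op 9: merge R0<->R3 -> R0=(5,5,11,0) R3=(5,5,11,0)
Op 10: merge R0<->R2 -> R0=(5,5,11,0) R2=(5,5,11,0)
Op 11: inc R0 by 2 -> R0=(7,5,11,0) value=23
Op 12: inc R3 by 1 -> R3=(5,5,11,1) value=22

Answer: 7 5 11 0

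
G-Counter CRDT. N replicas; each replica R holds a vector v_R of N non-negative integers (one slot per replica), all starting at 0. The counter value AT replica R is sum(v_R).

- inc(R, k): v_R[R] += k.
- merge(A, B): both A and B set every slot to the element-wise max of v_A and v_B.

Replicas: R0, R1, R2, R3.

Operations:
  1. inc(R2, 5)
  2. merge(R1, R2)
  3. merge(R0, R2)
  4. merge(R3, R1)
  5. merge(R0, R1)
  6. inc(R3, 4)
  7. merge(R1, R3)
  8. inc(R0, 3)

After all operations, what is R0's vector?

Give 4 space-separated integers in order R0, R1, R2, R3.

Op 1: inc R2 by 5 -> R2=(0,0,5,0) value=5
Op 2: merge R1<->R2 -> R1=(0,0,5,0) R2=(0,0,5,0)
Op 3: merge R0<->R2 -> R0=(0,0,5,0) R2=(0,0,5,0)
Op 4: merge R3<->R1 -> R3=(0,0,5,0) R1=(0,0,5,0)
Op 5: merge R0<->R1 -> R0=(0,0,5,0) R1=(0,0,5,0)
Op 6: inc R3 by 4 -> R3=(0,0,5,4) value=9
Op 7: merge R1<->R3 -> R1=(0,0,5,4) R3=(0,0,5,4)
Op 8: inc R0 by 3 -> R0=(3,0,5,0) value=8

Answer: 3 0 5 0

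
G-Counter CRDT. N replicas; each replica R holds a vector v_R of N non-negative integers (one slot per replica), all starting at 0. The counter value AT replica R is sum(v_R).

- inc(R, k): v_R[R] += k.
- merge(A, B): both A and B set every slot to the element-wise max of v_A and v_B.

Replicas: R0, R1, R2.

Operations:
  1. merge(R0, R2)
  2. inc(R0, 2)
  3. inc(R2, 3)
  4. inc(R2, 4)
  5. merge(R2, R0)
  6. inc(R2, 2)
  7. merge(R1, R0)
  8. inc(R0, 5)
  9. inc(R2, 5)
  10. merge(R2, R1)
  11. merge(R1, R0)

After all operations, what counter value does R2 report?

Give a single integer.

Op 1: merge R0<->R2 -> R0=(0,0,0) R2=(0,0,0)
Op 2: inc R0 by 2 -> R0=(2,0,0) value=2
Op 3: inc R2 by 3 -> R2=(0,0,3) value=3
Op 4: inc R2 by 4 -> R2=(0,0,7) value=7
Op 5: merge R2<->R0 -> R2=(2,0,7) R0=(2,0,7)
Op 6: inc R2 by 2 -> R2=(2,0,9) value=11
Op 7: merge R1<->R0 -> R1=(2,0,7) R0=(2,0,7)
Op 8: inc R0 by 5 -> R0=(7,0,7) value=14
Op 9: inc R2 by 5 -> R2=(2,0,14) value=16
Op 10: merge R2<->R1 -> R2=(2,0,14) R1=(2,0,14)
Op 11: merge R1<->R0 -> R1=(7,0,14) R0=(7,0,14)

Answer: 16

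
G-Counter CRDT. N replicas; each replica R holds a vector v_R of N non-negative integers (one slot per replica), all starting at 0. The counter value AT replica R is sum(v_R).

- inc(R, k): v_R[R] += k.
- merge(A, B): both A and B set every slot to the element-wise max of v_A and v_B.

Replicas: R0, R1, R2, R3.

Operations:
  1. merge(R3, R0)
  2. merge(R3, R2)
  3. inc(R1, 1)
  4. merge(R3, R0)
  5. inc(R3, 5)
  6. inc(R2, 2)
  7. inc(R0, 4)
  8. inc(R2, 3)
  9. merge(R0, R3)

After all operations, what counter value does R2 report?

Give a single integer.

Op 1: merge R3<->R0 -> R3=(0,0,0,0) R0=(0,0,0,0)
Op 2: merge R3<->R2 -> R3=(0,0,0,0) R2=(0,0,0,0)
Op 3: inc R1 by 1 -> R1=(0,1,0,0) value=1
Op 4: merge R3<->R0 -> R3=(0,0,0,0) R0=(0,0,0,0)
Op 5: inc R3 by 5 -> R3=(0,0,0,5) value=5
Op 6: inc R2 by 2 -> R2=(0,0,2,0) value=2
Op 7: inc R0 by 4 -> R0=(4,0,0,0) value=4
Op 8: inc R2 by 3 -> R2=(0,0,5,0) value=5
Op 9: merge R0<->R3 -> R0=(4,0,0,5) R3=(4,0,0,5)

Answer: 5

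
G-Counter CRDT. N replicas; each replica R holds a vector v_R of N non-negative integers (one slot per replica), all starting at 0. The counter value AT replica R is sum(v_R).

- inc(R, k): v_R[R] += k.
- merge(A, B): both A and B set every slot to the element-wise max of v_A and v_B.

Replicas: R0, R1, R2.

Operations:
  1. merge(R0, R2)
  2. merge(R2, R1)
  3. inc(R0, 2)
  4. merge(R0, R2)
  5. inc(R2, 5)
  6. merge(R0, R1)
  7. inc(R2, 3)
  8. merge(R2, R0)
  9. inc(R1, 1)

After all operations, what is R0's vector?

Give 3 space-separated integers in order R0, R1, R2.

Answer: 2 0 8

Derivation:
Op 1: merge R0<->R2 -> R0=(0,0,0) R2=(0,0,0)
Op 2: merge R2<->R1 -> R2=(0,0,0) R1=(0,0,0)
Op 3: inc R0 by 2 -> R0=(2,0,0) value=2
Op 4: merge R0<->R2 -> R0=(2,0,0) R2=(2,0,0)
Op 5: inc R2 by 5 -> R2=(2,0,5) value=7
Op 6: merge R0<->R1 -> R0=(2,0,0) R1=(2,0,0)
Op 7: inc R2 by 3 -> R2=(2,0,8) value=10
Op 8: merge R2<->R0 -> R2=(2,0,8) R0=(2,0,8)
Op 9: inc R1 by 1 -> R1=(2,1,0) value=3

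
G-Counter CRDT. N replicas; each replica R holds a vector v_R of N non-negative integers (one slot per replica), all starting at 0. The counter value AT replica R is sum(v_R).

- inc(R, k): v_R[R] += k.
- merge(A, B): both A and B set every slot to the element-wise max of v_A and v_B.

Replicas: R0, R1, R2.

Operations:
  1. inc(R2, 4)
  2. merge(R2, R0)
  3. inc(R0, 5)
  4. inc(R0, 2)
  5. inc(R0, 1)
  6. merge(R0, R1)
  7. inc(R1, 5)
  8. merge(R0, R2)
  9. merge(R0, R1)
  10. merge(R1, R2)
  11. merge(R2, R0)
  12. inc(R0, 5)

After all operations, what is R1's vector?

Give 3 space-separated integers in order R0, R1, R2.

Answer: 8 5 4

Derivation:
Op 1: inc R2 by 4 -> R2=(0,0,4) value=4
Op 2: merge R2<->R0 -> R2=(0,0,4) R0=(0,0,4)
Op 3: inc R0 by 5 -> R0=(5,0,4) value=9
Op 4: inc R0 by 2 -> R0=(7,0,4) value=11
Op 5: inc R0 by 1 -> R0=(8,0,4) value=12
Op 6: merge R0<->R1 -> R0=(8,0,4) R1=(8,0,4)
Op 7: inc R1 by 5 -> R1=(8,5,4) value=17
Op 8: merge R0<->R2 -> R0=(8,0,4) R2=(8,0,4)
Op 9: merge R0<->R1 -> R0=(8,5,4) R1=(8,5,4)
Op 10: merge R1<->R2 -> R1=(8,5,4) R2=(8,5,4)
Op 11: merge R2<->R0 -> R2=(8,5,4) R0=(8,5,4)
Op 12: inc R0 by 5 -> R0=(13,5,4) value=22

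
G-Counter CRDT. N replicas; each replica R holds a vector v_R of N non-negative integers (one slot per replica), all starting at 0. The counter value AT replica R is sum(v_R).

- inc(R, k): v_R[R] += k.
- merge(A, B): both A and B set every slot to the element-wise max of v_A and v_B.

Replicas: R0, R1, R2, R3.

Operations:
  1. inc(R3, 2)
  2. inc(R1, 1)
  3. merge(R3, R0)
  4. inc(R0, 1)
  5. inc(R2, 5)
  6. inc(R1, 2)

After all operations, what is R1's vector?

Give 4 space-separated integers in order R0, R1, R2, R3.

Answer: 0 3 0 0

Derivation:
Op 1: inc R3 by 2 -> R3=(0,0,0,2) value=2
Op 2: inc R1 by 1 -> R1=(0,1,0,0) value=1
Op 3: merge R3<->R0 -> R3=(0,0,0,2) R0=(0,0,0,2)
Op 4: inc R0 by 1 -> R0=(1,0,0,2) value=3
Op 5: inc R2 by 5 -> R2=(0,0,5,0) value=5
Op 6: inc R1 by 2 -> R1=(0,3,0,0) value=3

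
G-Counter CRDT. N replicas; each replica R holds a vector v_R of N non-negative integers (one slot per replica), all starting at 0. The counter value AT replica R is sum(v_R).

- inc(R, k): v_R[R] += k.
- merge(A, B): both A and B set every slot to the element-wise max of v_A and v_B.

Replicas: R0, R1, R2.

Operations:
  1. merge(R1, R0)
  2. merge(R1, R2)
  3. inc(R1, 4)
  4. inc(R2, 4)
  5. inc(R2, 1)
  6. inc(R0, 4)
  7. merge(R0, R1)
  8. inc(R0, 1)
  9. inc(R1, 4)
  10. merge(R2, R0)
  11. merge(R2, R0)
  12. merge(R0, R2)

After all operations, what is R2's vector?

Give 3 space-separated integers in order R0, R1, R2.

Op 1: merge R1<->R0 -> R1=(0,0,0) R0=(0,0,0)
Op 2: merge R1<->R2 -> R1=(0,0,0) R2=(0,0,0)
Op 3: inc R1 by 4 -> R1=(0,4,0) value=4
Op 4: inc R2 by 4 -> R2=(0,0,4) value=4
Op 5: inc R2 by 1 -> R2=(0,0,5) value=5
Op 6: inc R0 by 4 -> R0=(4,0,0) value=4
Op 7: merge R0<->R1 -> R0=(4,4,0) R1=(4,4,0)
Op 8: inc R0 by 1 -> R0=(5,4,0) value=9
Op 9: inc R1 by 4 -> R1=(4,8,0) value=12
Op 10: merge R2<->R0 -> R2=(5,4,5) R0=(5,4,5)
Op 11: merge R2<->R0 -> R2=(5,4,5) R0=(5,4,5)
Op 12: merge R0<->R2 -> R0=(5,4,5) R2=(5,4,5)

Answer: 5 4 5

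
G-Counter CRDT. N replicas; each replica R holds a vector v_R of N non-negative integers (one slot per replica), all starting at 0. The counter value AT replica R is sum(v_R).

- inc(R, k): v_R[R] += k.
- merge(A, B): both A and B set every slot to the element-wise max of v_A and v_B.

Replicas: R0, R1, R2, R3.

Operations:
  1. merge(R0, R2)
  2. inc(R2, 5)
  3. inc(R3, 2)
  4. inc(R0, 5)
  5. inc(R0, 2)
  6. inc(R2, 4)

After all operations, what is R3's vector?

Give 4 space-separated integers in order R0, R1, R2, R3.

Op 1: merge R0<->R2 -> R0=(0,0,0,0) R2=(0,0,0,0)
Op 2: inc R2 by 5 -> R2=(0,0,5,0) value=5
Op 3: inc R3 by 2 -> R3=(0,0,0,2) value=2
Op 4: inc R0 by 5 -> R0=(5,0,0,0) value=5
Op 5: inc R0 by 2 -> R0=(7,0,0,0) value=7
Op 6: inc R2 by 4 -> R2=(0,0,9,0) value=9

Answer: 0 0 0 2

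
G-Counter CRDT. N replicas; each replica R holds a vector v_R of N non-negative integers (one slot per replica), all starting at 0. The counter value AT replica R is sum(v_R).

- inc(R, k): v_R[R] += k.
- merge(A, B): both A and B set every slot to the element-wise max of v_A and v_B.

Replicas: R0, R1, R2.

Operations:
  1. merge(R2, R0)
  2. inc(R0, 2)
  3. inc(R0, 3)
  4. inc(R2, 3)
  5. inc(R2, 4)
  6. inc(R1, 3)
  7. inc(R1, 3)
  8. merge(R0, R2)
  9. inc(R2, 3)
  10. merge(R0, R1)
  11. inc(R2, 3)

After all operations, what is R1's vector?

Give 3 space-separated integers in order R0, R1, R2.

Op 1: merge R2<->R0 -> R2=(0,0,0) R0=(0,0,0)
Op 2: inc R0 by 2 -> R0=(2,0,0) value=2
Op 3: inc R0 by 3 -> R0=(5,0,0) value=5
Op 4: inc R2 by 3 -> R2=(0,0,3) value=3
Op 5: inc R2 by 4 -> R2=(0,0,7) value=7
Op 6: inc R1 by 3 -> R1=(0,3,0) value=3
Op 7: inc R1 by 3 -> R1=(0,6,0) value=6
Op 8: merge R0<->R2 -> R0=(5,0,7) R2=(5,0,7)
Op 9: inc R2 by 3 -> R2=(5,0,10) value=15
Op 10: merge R0<->R1 -> R0=(5,6,7) R1=(5,6,7)
Op 11: inc R2 by 3 -> R2=(5,0,13) value=18

Answer: 5 6 7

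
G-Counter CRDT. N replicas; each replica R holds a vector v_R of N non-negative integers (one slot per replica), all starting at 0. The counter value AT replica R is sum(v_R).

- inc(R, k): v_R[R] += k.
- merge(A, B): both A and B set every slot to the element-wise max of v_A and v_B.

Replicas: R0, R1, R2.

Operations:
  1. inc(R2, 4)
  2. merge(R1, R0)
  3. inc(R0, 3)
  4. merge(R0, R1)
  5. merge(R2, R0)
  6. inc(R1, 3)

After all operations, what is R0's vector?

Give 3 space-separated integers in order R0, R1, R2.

Answer: 3 0 4

Derivation:
Op 1: inc R2 by 4 -> R2=(0,0,4) value=4
Op 2: merge R1<->R0 -> R1=(0,0,0) R0=(0,0,0)
Op 3: inc R0 by 3 -> R0=(3,0,0) value=3
Op 4: merge R0<->R1 -> R0=(3,0,0) R1=(3,0,0)
Op 5: merge R2<->R0 -> R2=(3,0,4) R0=(3,0,4)
Op 6: inc R1 by 3 -> R1=(3,3,0) value=6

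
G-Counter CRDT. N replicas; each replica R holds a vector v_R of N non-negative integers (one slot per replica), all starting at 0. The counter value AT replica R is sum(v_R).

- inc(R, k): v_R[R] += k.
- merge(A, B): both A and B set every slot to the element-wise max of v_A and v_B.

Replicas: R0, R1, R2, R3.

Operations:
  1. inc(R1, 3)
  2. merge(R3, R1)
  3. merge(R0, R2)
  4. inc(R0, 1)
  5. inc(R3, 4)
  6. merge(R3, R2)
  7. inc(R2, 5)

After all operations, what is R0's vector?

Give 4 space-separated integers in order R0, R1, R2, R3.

Answer: 1 0 0 0

Derivation:
Op 1: inc R1 by 3 -> R1=(0,3,0,0) value=3
Op 2: merge R3<->R1 -> R3=(0,3,0,0) R1=(0,3,0,0)
Op 3: merge R0<->R2 -> R0=(0,0,0,0) R2=(0,0,0,0)
Op 4: inc R0 by 1 -> R0=(1,0,0,0) value=1
Op 5: inc R3 by 4 -> R3=(0,3,0,4) value=7
Op 6: merge R3<->R2 -> R3=(0,3,0,4) R2=(0,3,0,4)
Op 7: inc R2 by 5 -> R2=(0,3,5,4) value=12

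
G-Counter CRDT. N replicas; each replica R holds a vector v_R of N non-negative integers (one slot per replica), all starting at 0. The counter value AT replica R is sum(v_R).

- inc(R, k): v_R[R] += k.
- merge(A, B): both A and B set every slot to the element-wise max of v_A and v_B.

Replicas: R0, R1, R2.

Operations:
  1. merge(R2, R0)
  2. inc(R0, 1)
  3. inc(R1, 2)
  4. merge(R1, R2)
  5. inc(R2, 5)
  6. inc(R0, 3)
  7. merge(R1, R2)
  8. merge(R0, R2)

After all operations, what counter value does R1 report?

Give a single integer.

Answer: 7

Derivation:
Op 1: merge R2<->R0 -> R2=(0,0,0) R0=(0,0,0)
Op 2: inc R0 by 1 -> R0=(1,0,0) value=1
Op 3: inc R1 by 2 -> R1=(0,2,0) value=2
Op 4: merge R1<->R2 -> R1=(0,2,0) R2=(0,2,0)
Op 5: inc R2 by 5 -> R2=(0,2,5) value=7
Op 6: inc R0 by 3 -> R0=(4,0,0) value=4
Op 7: merge R1<->R2 -> R1=(0,2,5) R2=(0,2,5)
Op 8: merge R0<->R2 -> R0=(4,2,5) R2=(4,2,5)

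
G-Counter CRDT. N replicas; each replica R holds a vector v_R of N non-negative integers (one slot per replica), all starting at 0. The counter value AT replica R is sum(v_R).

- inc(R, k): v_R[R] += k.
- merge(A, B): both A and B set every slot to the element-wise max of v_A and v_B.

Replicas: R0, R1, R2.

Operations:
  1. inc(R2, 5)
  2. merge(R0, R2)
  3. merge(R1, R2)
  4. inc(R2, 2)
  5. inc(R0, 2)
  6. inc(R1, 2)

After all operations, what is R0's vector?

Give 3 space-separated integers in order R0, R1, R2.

Op 1: inc R2 by 5 -> R2=(0,0,5) value=5
Op 2: merge R0<->R2 -> R0=(0,0,5) R2=(0,0,5)
Op 3: merge R1<->R2 -> R1=(0,0,5) R2=(0,0,5)
Op 4: inc R2 by 2 -> R2=(0,0,7) value=7
Op 5: inc R0 by 2 -> R0=(2,0,5) value=7
Op 6: inc R1 by 2 -> R1=(0,2,5) value=7

Answer: 2 0 5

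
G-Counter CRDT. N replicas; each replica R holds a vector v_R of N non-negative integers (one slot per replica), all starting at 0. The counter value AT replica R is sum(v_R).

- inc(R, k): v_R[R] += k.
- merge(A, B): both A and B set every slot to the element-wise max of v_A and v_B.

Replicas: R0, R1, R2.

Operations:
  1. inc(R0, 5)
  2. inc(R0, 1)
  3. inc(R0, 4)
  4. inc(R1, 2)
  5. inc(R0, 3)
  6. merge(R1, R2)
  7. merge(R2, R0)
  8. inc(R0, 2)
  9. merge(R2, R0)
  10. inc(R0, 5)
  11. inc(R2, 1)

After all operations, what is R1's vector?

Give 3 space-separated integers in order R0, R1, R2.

Op 1: inc R0 by 5 -> R0=(5,0,0) value=5
Op 2: inc R0 by 1 -> R0=(6,0,0) value=6
Op 3: inc R0 by 4 -> R0=(10,0,0) value=10
Op 4: inc R1 by 2 -> R1=(0,2,0) value=2
Op 5: inc R0 by 3 -> R0=(13,0,0) value=13
Op 6: merge R1<->R2 -> R1=(0,2,0) R2=(0,2,0)
Op 7: merge R2<->R0 -> R2=(13,2,0) R0=(13,2,0)
Op 8: inc R0 by 2 -> R0=(15,2,0) value=17
Op 9: merge R2<->R0 -> R2=(15,2,0) R0=(15,2,0)
Op 10: inc R0 by 5 -> R0=(20,2,0) value=22
Op 11: inc R2 by 1 -> R2=(15,2,1) value=18

Answer: 0 2 0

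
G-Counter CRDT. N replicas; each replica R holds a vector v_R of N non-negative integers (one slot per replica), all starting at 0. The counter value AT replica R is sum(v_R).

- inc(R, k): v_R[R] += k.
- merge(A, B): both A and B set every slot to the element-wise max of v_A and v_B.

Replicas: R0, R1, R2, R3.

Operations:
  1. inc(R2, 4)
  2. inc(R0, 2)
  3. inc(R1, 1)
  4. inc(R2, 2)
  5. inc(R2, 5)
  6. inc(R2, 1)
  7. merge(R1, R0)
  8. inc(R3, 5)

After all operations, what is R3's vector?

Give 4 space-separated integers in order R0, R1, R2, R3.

Answer: 0 0 0 5

Derivation:
Op 1: inc R2 by 4 -> R2=(0,0,4,0) value=4
Op 2: inc R0 by 2 -> R0=(2,0,0,0) value=2
Op 3: inc R1 by 1 -> R1=(0,1,0,0) value=1
Op 4: inc R2 by 2 -> R2=(0,0,6,0) value=6
Op 5: inc R2 by 5 -> R2=(0,0,11,0) value=11
Op 6: inc R2 by 1 -> R2=(0,0,12,0) value=12
Op 7: merge R1<->R0 -> R1=(2,1,0,0) R0=(2,1,0,0)
Op 8: inc R3 by 5 -> R3=(0,0,0,5) value=5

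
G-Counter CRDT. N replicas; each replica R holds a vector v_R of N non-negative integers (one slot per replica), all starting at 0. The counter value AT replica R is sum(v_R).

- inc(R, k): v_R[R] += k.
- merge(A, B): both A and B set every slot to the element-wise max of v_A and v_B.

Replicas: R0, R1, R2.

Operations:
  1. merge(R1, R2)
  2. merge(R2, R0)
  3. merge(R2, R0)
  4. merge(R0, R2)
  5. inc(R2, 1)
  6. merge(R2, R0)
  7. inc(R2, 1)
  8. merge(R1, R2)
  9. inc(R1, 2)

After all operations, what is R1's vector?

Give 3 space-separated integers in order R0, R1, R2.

Answer: 0 2 2

Derivation:
Op 1: merge R1<->R2 -> R1=(0,0,0) R2=(0,0,0)
Op 2: merge R2<->R0 -> R2=(0,0,0) R0=(0,0,0)
Op 3: merge R2<->R0 -> R2=(0,0,0) R0=(0,0,0)
Op 4: merge R0<->R2 -> R0=(0,0,0) R2=(0,0,0)
Op 5: inc R2 by 1 -> R2=(0,0,1) value=1
Op 6: merge R2<->R0 -> R2=(0,0,1) R0=(0,0,1)
Op 7: inc R2 by 1 -> R2=(0,0,2) value=2
Op 8: merge R1<->R2 -> R1=(0,0,2) R2=(0,0,2)
Op 9: inc R1 by 2 -> R1=(0,2,2) value=4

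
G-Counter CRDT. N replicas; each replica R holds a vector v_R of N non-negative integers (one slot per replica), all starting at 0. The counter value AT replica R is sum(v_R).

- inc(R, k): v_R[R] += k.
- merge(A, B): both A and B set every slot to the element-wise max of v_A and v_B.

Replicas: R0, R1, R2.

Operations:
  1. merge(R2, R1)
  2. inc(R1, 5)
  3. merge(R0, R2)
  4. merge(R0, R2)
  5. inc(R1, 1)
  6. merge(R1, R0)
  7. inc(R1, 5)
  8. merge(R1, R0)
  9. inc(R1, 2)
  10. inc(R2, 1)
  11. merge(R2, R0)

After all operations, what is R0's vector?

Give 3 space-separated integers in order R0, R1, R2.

Op 1: merge R2<->R1 -> R2=(0,0,0) R1=(0,0,0)
Op 2: inc R1 by 5 -> R1=(0,5,0) value=5
Op 3: merge R0<->R2 -> R0=(0,0,0) R2=(0,0,0)
Op 4: merge R0<->R2 -> R0=(0,0,0) R2=(0,0,0)
Op 5: inc R1 by 1 -> R1=(0,6,0) value=6
Op 6: merge R1<->R0 -> R1=(0,6,0) R0=(0,6,0)
Op 7: inc R1 by 5 -> R1=(0,11,0) value=11
Op 8: merge R1<->R0 -> R1=(0,11,0) R0=(0,11,0)
Op 9: inc R1 by 2 -> R1=(0,13,0) value=13
Op 10: inc R2 by 1 -> R2=(0,0,1) value=1
Op 11: merge R2<->R0 -> R2=(0,11,1) R0=(0,11,1)

Answer: 0 11 1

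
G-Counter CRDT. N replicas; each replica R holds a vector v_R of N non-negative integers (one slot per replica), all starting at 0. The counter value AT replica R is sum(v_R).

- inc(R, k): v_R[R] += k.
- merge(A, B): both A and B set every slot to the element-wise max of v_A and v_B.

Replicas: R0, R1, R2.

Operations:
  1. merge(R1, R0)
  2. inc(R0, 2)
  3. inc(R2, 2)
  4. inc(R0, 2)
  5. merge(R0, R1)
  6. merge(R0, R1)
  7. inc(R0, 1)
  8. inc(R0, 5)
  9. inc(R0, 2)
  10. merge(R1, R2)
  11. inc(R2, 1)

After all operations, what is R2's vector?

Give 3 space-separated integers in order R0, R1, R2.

Op 1: merge R1<->R0 -> R1=(0,0,0) R0=(0,0,0)
Op 2: inc R0 by 2 -> R0=(2,0,0) value=2
Op 3: inc R2 by 2 -> R2=(0,0,2) value=2
Op 4: inc R0 by 2 -> R0=(4,0,0) value=4
Op 5: merge R0<->R1 -> R0=(4,0,0) R1=(4,0,0)
Op 6: merge R0<->R1 -> R0=(4,0,0) R1=(4,0,0)
Op 7: inc R0 by 1 -> R0=(5,0,0) value=5
Op 8: inc R0 by 5 -> R0=(10,0,0) value=10
Op 9: inc R0 by 2 -> R0=(12,0,0) value=12
Op 10: merge R1<->R2 -> R1=(4,0,2) R2=(4,0,2)
Op 11: inc R2 by 1 -> R2=(4,0,3) value=7

Answer: 4 0 3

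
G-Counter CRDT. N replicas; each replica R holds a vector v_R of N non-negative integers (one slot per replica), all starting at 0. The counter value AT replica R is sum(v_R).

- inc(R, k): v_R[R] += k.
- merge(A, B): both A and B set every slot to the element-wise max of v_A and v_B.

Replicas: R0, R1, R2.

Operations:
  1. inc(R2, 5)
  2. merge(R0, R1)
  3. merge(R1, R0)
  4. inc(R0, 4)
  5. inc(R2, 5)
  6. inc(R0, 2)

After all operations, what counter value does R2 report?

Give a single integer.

Answer: 10

Derivation:
Op 1: inc R2 by 5 -> R2=(0,0,5) value=5
Op 2: merge R0<->R1 -> R0=(0,0,0) R1=(0,0,0)
Op 3: merge R1<->R0 -> R1=(0,0,0) R0=(0,0,0)
Op 4: inc R0 by 4 -> R0=(4,0,0) value=4
Op 5: inc R2 by 5 -> R2=(0,0,10) value=10
Op 6: inc R0 by 2 -> R0=(6,0,0) value=6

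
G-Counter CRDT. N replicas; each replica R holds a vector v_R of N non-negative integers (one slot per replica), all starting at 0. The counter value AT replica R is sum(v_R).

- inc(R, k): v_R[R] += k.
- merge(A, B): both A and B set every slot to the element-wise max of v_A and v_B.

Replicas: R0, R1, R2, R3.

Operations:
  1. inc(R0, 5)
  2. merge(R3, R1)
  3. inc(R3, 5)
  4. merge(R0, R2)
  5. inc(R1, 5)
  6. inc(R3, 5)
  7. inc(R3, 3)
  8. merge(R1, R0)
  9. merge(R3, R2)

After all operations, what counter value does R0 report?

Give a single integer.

Answer: 10

Derivation:
Op 1: inc R0 by 5 -> R0=(5,0,0,0) value=5
Op 2: merge R3<->R1 -> R3=(0,0,0,0) R1=(0,0,0,0)
Op 3: inc R3 by 5 -> R3=(0,0,0,5) value=5
Op 4: merge R0<->R2 -> R0=(5,0,0,0) R2=(5,0,0,0)
Op 5: inc R1 by 5 -> R1=(0,5,0,0) value=5
Op 6: inc R3 by 5 -> R3=(0,0,0,10) value=10
Op 7: inc R3 by 3 -> R3=(0,0,0,13) value=13
Op 8: merge R1<->R0 -> R1=(5,5,0,0) R0=(5,5,0,0)
Op 9: merge R3<->R2 -> R3=(5,0,0,13) R2=(5,0,0,13)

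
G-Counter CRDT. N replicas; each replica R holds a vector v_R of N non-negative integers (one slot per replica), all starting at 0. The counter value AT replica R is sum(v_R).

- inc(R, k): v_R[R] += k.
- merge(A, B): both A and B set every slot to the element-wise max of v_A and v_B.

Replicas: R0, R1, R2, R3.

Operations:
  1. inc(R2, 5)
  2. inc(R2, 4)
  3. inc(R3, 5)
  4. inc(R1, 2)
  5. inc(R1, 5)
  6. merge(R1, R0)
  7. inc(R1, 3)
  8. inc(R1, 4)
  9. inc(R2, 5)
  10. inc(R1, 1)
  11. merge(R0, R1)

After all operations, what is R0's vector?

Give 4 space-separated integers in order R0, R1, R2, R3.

Answer: 0 15 0 0

Derivation:
Op 1: inc R2 by 5 -> R2=(0,0,5,0) value=5
Op 2: inc R2 by 4 -> R2=(0,0,9,0) value=9
Op 3: inc R3 by 5 -> R3=(0,0,0,5) value=5
Op 4: inc R1 by 2 -> R1=(0,2,0,0) value=2
Op 5: inc R1 by 5 -> R1=(0,7,0,0) value=7
Op 6: merge R1<->R0 -> R1=(0,7,0,0) R0=(0,7,0,0)
Op 7: inc R1 by 3 -> R1=(0,10,0,0) value=10
Op 8: inc R1 by 4 -> R1=(0,14,0,0) value=14
Op 9: inc R2 by 5 -> R2=(0,0,14,0) value=14
Op 10: inc R1 by 1 -> R1=(0,15,0,0) value=15
Op 11: merge R0<->R1 -> R0=(0,15,0,0) R1=(0,15,0,0)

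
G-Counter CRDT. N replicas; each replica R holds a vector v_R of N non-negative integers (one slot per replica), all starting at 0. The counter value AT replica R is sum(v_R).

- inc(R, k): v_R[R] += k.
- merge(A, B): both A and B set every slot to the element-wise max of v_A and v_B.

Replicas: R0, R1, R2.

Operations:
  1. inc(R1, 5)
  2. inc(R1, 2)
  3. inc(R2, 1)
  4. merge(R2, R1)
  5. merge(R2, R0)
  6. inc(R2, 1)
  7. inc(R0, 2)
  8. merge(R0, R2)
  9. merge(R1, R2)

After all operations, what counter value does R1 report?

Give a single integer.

Answer: 11

Derivation:
Op 1: inc R1 by 5 -> R1=(0,5,0) value=5
Op 2: inc R1 by 2 -> R1=(0,7,0) value=7
Op 3: inc R2 by 1 -> R2=(0,0,1) value=1
Op 4: merge R2<->R1 -> R2=(0,7,1) R1=(0,7,1)
Op 5: merge R2<->R0 -> R2=(0,7,1) R0=(0,7,1)
Op 6: inc R2 by 1 -> R2=(0,7,2) value=9
Op 7: inc R0 by 2 -> R0=(2,7,1) value=10
Op 8: merge R0<->R2 -> R0=(2,7,2) R2=(2,7,2)
Op 9: merge R1<->R2 -> R1=(2,7,2) R2=(2,7,2)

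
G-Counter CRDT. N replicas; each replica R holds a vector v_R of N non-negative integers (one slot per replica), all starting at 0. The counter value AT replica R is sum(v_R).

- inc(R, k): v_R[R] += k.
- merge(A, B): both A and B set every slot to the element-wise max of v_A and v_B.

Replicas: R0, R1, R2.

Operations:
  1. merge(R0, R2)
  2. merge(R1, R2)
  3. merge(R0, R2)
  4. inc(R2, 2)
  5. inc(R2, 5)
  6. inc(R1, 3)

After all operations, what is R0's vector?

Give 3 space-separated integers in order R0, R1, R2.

Op 1: merge R0<->R2 -> R0=(0,0,0) R2=(0,0,0)
Op 2: merge R1<->R2 -> R1=(0,0,0) R2=(0,0,0)
Op 3: merge R0<->R2 -> R0=(0,0,0) R2=(0,0,0)
Op 4: inc R2 by 2 -> R2=(0,0,2) value=2
Op 5: inc R2 by 5 -> R2=(0,0,7) value=7
Op 6: inc R1 by 3 -> R1=(0,3,0) value=3

Answer: 0 0 0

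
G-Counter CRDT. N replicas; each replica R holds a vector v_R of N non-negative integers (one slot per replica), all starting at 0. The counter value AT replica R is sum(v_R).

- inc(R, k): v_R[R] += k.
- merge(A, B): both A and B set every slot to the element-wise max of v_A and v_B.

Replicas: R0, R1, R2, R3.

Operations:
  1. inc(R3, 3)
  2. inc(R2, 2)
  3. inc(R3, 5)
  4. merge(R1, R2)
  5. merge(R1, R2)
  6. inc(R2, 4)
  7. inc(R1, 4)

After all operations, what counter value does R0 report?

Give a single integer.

Op 1: inc R3 by 3 -> R3=(0,0,0,3) value=3
Op 2: inc R2 by 2 -> R2=(0,0,2,0) value=2
Op 3: inc R3 by 5 -> R3=(0,0,0,8) value=8
Op 4: merge R1<->R2 -> R1=(0,0,2,0) R2=(0,0,2,0)
Op 5: merge R1<->R2 -> R1=(0,0,2,0) R2=(0,0,2,0)
Op 6: inc R2 by 4 -> R2=(0,0,6,0) value=6
Op 7: inc R1 by 4 -> R1=(0,4,2,0) value=6

Answer: 0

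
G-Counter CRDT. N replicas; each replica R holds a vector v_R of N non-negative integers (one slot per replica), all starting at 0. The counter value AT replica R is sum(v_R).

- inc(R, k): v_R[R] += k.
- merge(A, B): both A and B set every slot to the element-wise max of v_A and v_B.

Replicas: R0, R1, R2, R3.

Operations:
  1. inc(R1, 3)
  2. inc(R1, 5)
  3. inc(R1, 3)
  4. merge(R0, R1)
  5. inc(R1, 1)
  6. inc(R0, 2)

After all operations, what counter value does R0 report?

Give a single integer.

Op 1: inc R1 by 3 -> R1=(0,3,0,0) value=3
Op 2: inc R1 by 5 -> R1=(0,8,0,0) value=8
Op 3: inc R1 by 3 -> R1=(0,11,0,0) value=11
Op 4: merge R0<->R1 -> R0=(0,11,0,0) R1=(0,11,0,0)
Op 5: inc R1 by 1 -> R1=(0,12,0,0) value=12
Op 6: inc R0 by 2 -> R0=(2,11,0,0) value=13

Answer: 13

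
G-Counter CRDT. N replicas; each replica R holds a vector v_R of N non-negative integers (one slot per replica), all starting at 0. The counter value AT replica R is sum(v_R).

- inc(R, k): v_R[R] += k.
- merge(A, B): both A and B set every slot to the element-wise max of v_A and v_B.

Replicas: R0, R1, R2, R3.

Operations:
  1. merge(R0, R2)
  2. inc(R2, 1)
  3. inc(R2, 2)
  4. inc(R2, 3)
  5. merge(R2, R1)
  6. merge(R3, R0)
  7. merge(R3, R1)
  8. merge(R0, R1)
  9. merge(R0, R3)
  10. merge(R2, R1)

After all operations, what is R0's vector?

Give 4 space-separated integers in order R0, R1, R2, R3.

Answer: 0 0 6 0

Derivation:
Op 1: merge R0<->R2 -> R0=(0,0,0,0) R2=(0,0,0,0)
Op 2: inc R2 by 1 -> R2=(0,0,1,0) value=1
Op 3: inc R2 by 2 -> R2=(0,0,3,0) value=3
Op 4: inc R2 by 3 -> R2=(0,0,6,0) value=6
Op 5: merge R2<->R1 -> R2=(0,0,6,0) R1=(0,0,6,0)
Op 6: merge R3<->R0 -> R3=(0,0,0,0) R0=(0,0,0,0)
Op 7: merge R3<->R1 -> R3=(0,0,6,0) R1=(0,0,6,0)
Op 8: merge R0<->R1 -> R0=(0,0,6,0) R1=(0,0,6,0)
Op 9: merge R0<->R3 -> R0=(0,0,6,0) R3=(0,0,6,0)
Op 10: merge R2<->R1 -> R2=(0,0,6,0) R1=(0,0,6,0)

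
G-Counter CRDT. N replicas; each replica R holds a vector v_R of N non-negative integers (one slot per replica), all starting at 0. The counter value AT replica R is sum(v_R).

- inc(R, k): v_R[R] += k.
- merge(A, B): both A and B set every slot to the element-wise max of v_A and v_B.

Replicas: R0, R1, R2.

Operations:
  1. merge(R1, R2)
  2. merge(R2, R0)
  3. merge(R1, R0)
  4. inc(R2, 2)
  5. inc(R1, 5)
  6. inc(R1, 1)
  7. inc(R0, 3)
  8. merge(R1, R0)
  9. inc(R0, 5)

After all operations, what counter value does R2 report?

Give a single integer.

Answer: 2

Derivation:
Op 1: merge R1<->R2 -> R1=(0,0,0) R2=(0,0,0)
Op 2: merge R2<->R0 -> R2=(0,0,0) R0=(0,0,0)
Op 3: merge R1<->R0 -> R1=(0,0,0) R0=(0,0,0)
Op 4: inc R2 by 2 -> R2=(0,0,2) value=2
Op 5: inc R1 by 5 -> R1=(0,5,0) value=5
Op 6: inc R1 by 1 -> R1=(0,6,0) value=6
Op 7: inc R0 by 3 -> R0=(3,0,0) value=3
Op 8: merge R1<->R0 -> R1=(3,6,0) R0=(3,6,0)
Op 9: inc R0 by 5 -> R0=(8,6,0) value=14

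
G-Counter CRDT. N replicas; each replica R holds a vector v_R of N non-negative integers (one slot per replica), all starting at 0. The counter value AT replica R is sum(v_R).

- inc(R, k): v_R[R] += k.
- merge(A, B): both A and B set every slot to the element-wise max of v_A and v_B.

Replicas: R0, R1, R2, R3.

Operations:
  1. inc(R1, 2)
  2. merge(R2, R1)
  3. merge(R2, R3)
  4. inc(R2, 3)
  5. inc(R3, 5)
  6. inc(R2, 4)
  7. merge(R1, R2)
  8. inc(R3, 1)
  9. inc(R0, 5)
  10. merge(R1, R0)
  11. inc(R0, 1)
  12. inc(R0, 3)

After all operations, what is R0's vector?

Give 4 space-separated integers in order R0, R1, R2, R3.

Answer: 9 2 7 0

Derivation:
Op 1: inc R1 by 2 -> R1=(0,2,0,0) value=2
Op 2: merge R2<->R1 -> R2=(0,2,0,0) R1=(0,2,0,0)
Op 3: merge R2<->R3 -> R2=(0,2,0,0) R3=(0,2,0,0)
Op 4: inc R2 by 3 -> R2=(0,2,3,0) value=5
Op 5: inc R3 by 5 -> R3=(0,2,0,5) value=7
Op 6: inc R2 by 4 -> R2=(0,2,7,0) value=9
Op 7: merge R1<->R2 -> R1=(0,2,7,0) R2=(0,2,7,0)
Op 8: inc R3 by 1 -> R3=(0,2,0,6) value=8
Op 9: inc R0 by 5 -> R0=(5,0,0,0) value=5
Op 10: merge R1<->R0 -> R1=(5,2,7,0) R0=(5,2,7,0)
Op 11: inc R0 by 1 -> R0=(6,2,7,0) value=15
Op 12: inc R0 by 3 -> R0=(9,2,7,0) value=18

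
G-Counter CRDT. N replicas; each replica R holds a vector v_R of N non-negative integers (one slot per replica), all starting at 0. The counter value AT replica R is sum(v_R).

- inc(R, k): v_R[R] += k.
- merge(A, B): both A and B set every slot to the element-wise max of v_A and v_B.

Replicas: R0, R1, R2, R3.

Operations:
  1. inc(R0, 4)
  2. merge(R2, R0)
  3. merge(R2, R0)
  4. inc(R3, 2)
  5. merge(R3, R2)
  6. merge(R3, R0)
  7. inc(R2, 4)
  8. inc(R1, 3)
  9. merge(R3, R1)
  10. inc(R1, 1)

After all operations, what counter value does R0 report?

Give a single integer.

Op 1: inc R0 by 4 -> R0=(4,0,0,0) value=4
Op 2: merge R2<->R0 -> R2=(4,0,0,0) R0=(4,0,0,0)
Op 3: merge R2<->R0 -> R2=(4,0,0,0) R0=(4,0,0,0)
Op 4: inc R3 by 2 -> R3=(0,0,0,2) value=2
Op 5: merge R3<->R2 -> R3=(4,0,0,2) R2=(4,0,0,2)
Op 6: merge R3<->R0 -> R3=(4,0,0,2) R0=(4,0,0,2)
Op 7: inc R2 by 4 -> R2=(4,0,4,2) value=10
Op 8: inc R1 by 3 -> R1=(0,3,0,0) value=3
Op 9: merge R3<->R1 -> R3=(4,3,0,2) R1=(4,3,0,2)
Op 10: inc R1 by 1 -> R1=(4,4,0,2) value=10

Answer: 6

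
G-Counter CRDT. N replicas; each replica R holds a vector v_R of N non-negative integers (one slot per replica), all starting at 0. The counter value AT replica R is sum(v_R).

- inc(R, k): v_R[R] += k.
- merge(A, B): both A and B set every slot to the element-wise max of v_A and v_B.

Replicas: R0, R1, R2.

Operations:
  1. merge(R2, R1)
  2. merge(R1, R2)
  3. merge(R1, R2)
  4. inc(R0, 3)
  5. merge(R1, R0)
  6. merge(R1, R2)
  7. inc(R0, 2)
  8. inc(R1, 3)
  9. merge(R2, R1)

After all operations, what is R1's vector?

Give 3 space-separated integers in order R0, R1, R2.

Answer: 3 3 0

Derivation:
Op 1: merge R2<->R1 -> R2=(0,0,0) R1=(0,0,0)
Op 2: merge R1<->R2 -> R1=(0,0,0) R2=(0,0,0)
Op 3: merge R1<->R2 -> R1=(0,0,0) R2=(0,0,0)
Op 4: inc R0 by 3 -> R0=(3,0,0) value=3
Op 5: merge R1<->R0 -> R1=(3,0,0) R0=(3,0,0)
Op 6: merge R1<->R2 -> R1=(3,0,0) R2=(3,0,0)
Op 7: inc R0 by 2 -> R0=(5,0,0) value=5
Op 8: inc R1 by 3 -> R1=(3,3,0) value=6
Op 9: merge R2<->R1 -> R2=(3,3,0) R1=(3,3,0)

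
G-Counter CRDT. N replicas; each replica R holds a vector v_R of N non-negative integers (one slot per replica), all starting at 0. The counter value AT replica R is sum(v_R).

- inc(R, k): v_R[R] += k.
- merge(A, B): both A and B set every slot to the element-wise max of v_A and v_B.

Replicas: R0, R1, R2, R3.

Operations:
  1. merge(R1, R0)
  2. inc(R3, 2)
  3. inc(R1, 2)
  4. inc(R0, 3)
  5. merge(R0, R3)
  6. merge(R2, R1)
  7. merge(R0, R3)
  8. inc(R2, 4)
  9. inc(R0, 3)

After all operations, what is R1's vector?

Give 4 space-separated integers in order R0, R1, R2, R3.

Op 1: merge R1<->R0 -> R1=(0,0,0,0) R0=(0,0,0,0)
Op 2: inc R3 by 2 -> R3=(0,0,0,2) value=2
Op 3: inc R1 by 2 -> R1=(0,2,0,0) value=2
Op 4: inc R0 by 3 -> R0=(3,0,0,0) value=3
Op 5: merge R0<->R3 -> R0=(3,0,0,2) R3=(3,0,0,2)
Op 6: merge R2<->R1 -> R2=(0,2,0,0) R1=(0,2,0,0)
Op 7: merge R0<->R3 -> R0=(3,0,0,2) R3=(3,0,0,2)
Op 8: inc R2 by 4 -> R2=(0,2,4,0) value=6
Op 9: inc R0 by 3 -> R0=(6,0,0,2) value=8

Answer: 0 2 0 0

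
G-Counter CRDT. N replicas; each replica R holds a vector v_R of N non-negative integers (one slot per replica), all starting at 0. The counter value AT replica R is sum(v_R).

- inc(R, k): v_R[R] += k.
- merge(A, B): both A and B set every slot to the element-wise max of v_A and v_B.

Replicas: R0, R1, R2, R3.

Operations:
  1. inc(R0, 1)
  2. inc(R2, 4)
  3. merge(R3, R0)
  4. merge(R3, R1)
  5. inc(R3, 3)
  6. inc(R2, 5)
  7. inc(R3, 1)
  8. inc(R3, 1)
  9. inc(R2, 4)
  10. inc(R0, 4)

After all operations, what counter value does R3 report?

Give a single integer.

Op 1: inc R0 by 1 -> R0=(1,0,0,0) value=1
Op 2: inc R2 by 4 -> R2=(0,0,4,0) value=4
Op 3: merge R3<->R0 -> R3=(1,0,0,0) R0=(1,0,0,0)
Op 4: merge R3<->R1 -> R3=(1,0,0,0) R1=(1,0,0,0)
Op 5: inc R3 by 3 -> R3=(1,0,0,3) value=4
Op 6: inc R2 by 5 -> R2=(0,0,9,0) value=9
Op 7: inc R3 by 1 -> R3=(1,0,0,4) value=5
Op 8: inc R3 by 1 -> R3=(1,0,0,5) value=6
Op 9: inc R2 by 4 -> R2=(0,0,13,0) value=13
Op 10: inc R0 by 4 -> R0=(5,0,0,0) value=5

Answer: 6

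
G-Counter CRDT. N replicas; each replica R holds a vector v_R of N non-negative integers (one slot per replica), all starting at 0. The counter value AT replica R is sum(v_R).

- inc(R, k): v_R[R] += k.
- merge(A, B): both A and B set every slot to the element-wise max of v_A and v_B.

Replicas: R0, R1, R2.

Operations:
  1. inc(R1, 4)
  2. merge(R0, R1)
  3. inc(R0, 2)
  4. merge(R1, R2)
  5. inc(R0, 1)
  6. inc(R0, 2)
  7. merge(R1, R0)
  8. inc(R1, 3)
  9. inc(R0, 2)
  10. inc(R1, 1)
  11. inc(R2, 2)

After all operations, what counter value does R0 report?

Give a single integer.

Answer: 11

Derivation:
Op 1: inc R1 by 4 -> R1=(0,4,0) value=4
Op 2: merge R0<->R1 -> R0=(0,4,0) R1=(0,4,0)
Op 3: inc R0 by 2 -> R0=(2,4,0) value=6
Op 4: merge R1<->R2 -> R1=(0,4,0) R2=(0,4,0)
Op 5: inc R0 by 1 -> R0=(3,4,0) value=7
Op 6: inc R0 by 2 -> R0=(5,4,0) value=9
Op 7: merge R1<->R0 -> R1=(5,4,0) R0=(5,4,0)
Op 8: inc R1 by 3 -> R1=(5,7,0) value=12
Op 9: inc R0 by 2 -> R0=(7,4,0) value=11
Op 10: inc R1 by 1 -> R1=(5,8,0) value=13
Op 11: inc R2 by 2 -> R2=(0,4,2) value=6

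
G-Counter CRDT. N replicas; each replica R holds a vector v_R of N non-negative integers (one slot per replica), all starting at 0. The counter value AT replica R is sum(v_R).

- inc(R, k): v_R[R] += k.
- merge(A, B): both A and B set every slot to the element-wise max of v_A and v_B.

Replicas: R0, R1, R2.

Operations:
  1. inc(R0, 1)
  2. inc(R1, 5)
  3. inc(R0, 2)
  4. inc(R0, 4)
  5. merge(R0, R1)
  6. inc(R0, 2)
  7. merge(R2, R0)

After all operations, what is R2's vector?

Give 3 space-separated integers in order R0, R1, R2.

Answer: 9 5 0

Derivation:
Op 1: inc R0 by 1 -> R0=(1,0,0) value=1
Op 2: inc R1 by 5 -> R1=(0,5,0) value=5
Op 3: inc R0 by 2 -> R0=(3,0,0) value=3
Op 4: inc R0 by 4 -> R0=(7,0,0) value=7
Op 5: merge R0<->R1 -> R0=(7,5,0) R1=(7,5,0)
Op 6: inc R0 by 2 -> R0=(9,5,0) value=14
Op 7: merge R2<->R0 -> R2=(9,5,0) R0=(9,5,0)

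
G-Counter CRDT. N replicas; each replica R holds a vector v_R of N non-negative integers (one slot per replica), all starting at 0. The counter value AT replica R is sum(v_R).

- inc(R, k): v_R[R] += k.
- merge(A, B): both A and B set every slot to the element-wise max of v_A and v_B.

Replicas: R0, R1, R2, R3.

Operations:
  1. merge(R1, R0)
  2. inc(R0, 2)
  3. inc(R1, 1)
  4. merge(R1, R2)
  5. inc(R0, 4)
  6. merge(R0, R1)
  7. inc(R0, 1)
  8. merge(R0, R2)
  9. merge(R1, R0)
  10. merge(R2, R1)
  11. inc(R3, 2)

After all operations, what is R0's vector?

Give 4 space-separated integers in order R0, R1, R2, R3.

Op 1: merge R1<->R0 -> R1=(0,0,0,0) R0=(0,0,0,0)
Op 2: inc R0 by 2 -> R0=(2,0,0,0) value=2
Op 3: inc R1 by 1 -> R1=(0,1,0,0) value=1
Op 4: merge R1<->R2 -> R1=(0,1,0,0) R2=(0,1,0,0)
Op 5: inc R0 by 4 -> R0=(6,0,0,0) value=6
Op 6: merge R0<->R1 -> R0=(6,1,0,0) R1=(6,1,0,0)
Op 7: inc R0 by 1 -> R0=(7,1,0,0) value=8
Op 8: merge R0<->R2 -> R0=(7,1,0,0) R2=(7,1,0,0)
Op 9: merge R1<->R0 -> R1=(7,1,0,0) R0=(7,1,0,0)
Op 10: merge R2<->R1 -> R2=(7,1,0,0) R1=(7,1,0,0)
Op 11: inc R3 by 2 -> R3=(0,0,0,2) value=2

Answer: 7 1 0 0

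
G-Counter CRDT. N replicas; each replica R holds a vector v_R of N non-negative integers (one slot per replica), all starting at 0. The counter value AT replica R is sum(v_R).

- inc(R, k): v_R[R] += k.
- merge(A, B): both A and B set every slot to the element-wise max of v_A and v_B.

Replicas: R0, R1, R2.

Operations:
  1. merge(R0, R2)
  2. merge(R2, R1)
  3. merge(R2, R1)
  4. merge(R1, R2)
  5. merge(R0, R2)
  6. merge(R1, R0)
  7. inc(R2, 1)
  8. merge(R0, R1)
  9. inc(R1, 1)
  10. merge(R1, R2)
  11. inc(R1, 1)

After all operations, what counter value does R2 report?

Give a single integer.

Op 1: merge R0<->R2 -> R0=(0,0,0) R2=(0,0,0)
Op 2: merge R2<->R1 -> R2=(0,0,0) R1=(0,0,0)
Op 3: merge R2<->R1 -> R2=(0,0,0) R1=(0,0,0)
Op 4: merge R1<->R2 -> R1=(0,0,0) R2=(0,0,0)
Op 5: merge R0<->R2 -> R0=(0,0,0) R2=(0,0,0)
Op 6: merge R1<->R0 -> R1=(0,0,0) R0=(0,0,0)
Op 7: inc R2 by 1 -> R2=(0,0,1) value=1
Op 8: merge R0<->R1 -> R0=(0,0,0) R1=(0,0,0)
Op 9: inc R1 by 1 -> R1=(0,1,0) value=1
Op 10: merge R1<->R2 -> R1=(0,1,1) R2=(0,1,1)
Op 11: inc R1 by 1 -> R1=(0,2,1) value=3

Answer: 2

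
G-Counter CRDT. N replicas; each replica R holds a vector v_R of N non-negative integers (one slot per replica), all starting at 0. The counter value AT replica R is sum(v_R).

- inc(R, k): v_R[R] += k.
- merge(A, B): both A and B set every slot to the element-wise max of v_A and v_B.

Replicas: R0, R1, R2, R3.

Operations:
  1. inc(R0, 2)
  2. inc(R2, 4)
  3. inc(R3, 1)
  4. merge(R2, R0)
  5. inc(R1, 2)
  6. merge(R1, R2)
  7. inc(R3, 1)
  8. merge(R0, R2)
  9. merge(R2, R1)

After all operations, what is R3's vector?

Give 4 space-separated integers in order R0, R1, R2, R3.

Op 1: inc R0 by 2 -> R0=(2,0,0,0) value=2
Op 2: inc R2 by 4 -> R2=(0,0,4,0) value=4
Op 3: inc R3 by 1 -> R3=(0,0,0,1) value=1
Op 4: merge R2<->R0 -> R2=(2,0,4,0) R0=(2,0,4,0)
Op 5: inc R1 by 2 -> R1=(0,2,0,0) value=2
Op 6: merge R1<->R2 -> R1=(2,2,4,0) R2=(2,2,4,0)
Op 7: inc R3 by 1 -> R3=(0,0,0,2) value=2
Op 8: merge R0<->R2 -> R0=(2,2,4,0) R2=(2,2,4,0)
Op 9: merge R2<->R1 -> R2=(2,2,4,0) R1=(2,2,4,0)

Answer: 0 0 0 2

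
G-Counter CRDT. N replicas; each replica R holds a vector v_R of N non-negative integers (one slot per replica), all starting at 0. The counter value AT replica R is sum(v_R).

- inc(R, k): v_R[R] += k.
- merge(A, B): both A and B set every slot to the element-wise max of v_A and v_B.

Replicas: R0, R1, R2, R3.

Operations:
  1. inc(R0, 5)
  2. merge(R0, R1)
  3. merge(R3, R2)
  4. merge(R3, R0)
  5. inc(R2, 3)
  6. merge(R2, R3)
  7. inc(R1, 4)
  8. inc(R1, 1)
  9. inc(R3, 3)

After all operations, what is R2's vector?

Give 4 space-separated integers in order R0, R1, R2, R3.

Answer: 5 0 3 0

Derivation:
Op 1: inc R0 by 5 -> R0=(5,0,0,0) value=5
Op 2: merge R0<->R1 -> R0=(5,0,0,0) R1=(5,0,0,0)
Op 3: merge R3<->R2 -> R3=(0,0,0,0) R2=(0,0,0,0)
Op 4: merge R3<->R0 -> R3=(5,0,0,0) R0=(5,0,0,0)
Op 5: inc R2 by 3 -> R2=(0,0,3,0) value=3
Op 6: merge R2<->R3 -> R2=(5,0,3,0) R3=(5,0,3,0)
Op 7: inc R1 by 4 -> R1=(5,4,0,0) value=9
Op 8: inc R1 by 1 -> R1=(5,5,0,0) value=10
Op 9: inc R3 by 3 -> R3=(5,0,3,3) value=11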